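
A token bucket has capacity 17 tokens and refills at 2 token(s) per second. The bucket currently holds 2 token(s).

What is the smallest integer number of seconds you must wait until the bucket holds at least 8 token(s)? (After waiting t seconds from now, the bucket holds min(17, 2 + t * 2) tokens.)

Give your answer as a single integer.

Need 2 + t * 2 >= 8, so t >= 6/2.
Smallest integer t = ceil(6/2) = 3.

Answer: 3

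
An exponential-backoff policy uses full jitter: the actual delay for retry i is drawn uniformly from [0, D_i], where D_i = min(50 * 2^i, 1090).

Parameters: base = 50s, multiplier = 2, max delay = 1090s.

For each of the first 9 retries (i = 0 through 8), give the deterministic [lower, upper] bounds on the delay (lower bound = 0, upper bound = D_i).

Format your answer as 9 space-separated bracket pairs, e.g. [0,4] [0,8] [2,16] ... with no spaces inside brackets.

Answer: [0,50] [0,100] [0,200] [0,400] [0,800] [0,1090] [0,1090] [0,1090] [0,1090]

Derivation:
Computing bounds per retry:
  i=0: D_i=min(50*2^0,1090)=50, bounds=[0,50]
  i=1: D_i=min(50*2^1,1090)=100, bounds=[0,100]
  i=2: D_i=min(50*2^2,1090)=200, bounds=[0,200]
  i=3: D_i=min(50*2^3,1090)=400, bounds=[0,400]
  i=4: D_i=min(50*2^4,1090)=800, bounds=[0,800]
  i=5: D_i=min(50*2^5,1090)=1090, bounds=[0,1090]
  i=6: D_i=min(50*2^6,1090)=1090, bounds=[0,1090]
  i=7: D_i=min(50*2^7,1090)=1090, bounds=[0,1090]
  i=8: D_i=min(50*2^8,1090)=1090, bounds=[0,1090]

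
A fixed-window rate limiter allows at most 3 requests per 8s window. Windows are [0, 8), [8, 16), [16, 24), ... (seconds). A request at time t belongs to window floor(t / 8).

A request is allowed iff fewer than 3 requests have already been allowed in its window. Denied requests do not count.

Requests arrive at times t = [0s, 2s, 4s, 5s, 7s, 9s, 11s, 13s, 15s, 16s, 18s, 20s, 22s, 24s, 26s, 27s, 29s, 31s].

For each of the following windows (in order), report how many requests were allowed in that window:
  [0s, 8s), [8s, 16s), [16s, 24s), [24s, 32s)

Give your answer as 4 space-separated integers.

Answer: 3 3 3 3

Derivation:
Processing requests:
  req#1 t=0s (window 0): ALLOW
  req#2 t=2s (window 0): ALLOW
  req#3 t=4s (window 0): ALLOW
  req#4 t=5s (window 0): DENY
  req#5 t=7s (window 0): DENY
  req#6 t=9s (window 1): ALLOW
  req#7 t=11s (window 1): ALLOW
  req#8 t=13s (window 1): ALLOW
  req#9 t=15s (window 1): DENY
  req#10 t=16s (window 2): ALLOW
  req#11 t=18s (window 2): ALLOW
  req#12 t=20s (window 2): ALLOW
  req#13 t=22s (window 2): DENY
  req#14 t=24s (window 3): ALLOW
  req#15 t=26s (window 3): ALLOW
  req#16 t=27s (window 3): ALLOW
  req#17 t=29s (window 3): DENY
  req#18 t=31s (window 3): DENY

Allowed counts by window: 3 3 3 3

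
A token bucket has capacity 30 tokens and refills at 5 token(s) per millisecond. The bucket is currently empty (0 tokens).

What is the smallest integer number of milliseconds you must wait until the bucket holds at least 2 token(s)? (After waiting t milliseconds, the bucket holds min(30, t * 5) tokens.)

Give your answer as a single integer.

Need t * 5 >= 2, so t >= 2/5.
Smallest integer t = ceil(2/5) = 1.

Answer: 1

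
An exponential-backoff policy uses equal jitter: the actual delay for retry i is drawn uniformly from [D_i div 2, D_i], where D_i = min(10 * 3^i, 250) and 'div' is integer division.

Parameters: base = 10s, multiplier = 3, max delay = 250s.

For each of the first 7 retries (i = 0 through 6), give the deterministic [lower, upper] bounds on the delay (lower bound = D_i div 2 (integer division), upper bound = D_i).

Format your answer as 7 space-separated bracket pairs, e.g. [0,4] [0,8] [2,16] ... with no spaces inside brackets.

Answer: [5,10] [15,30] [45,90] [125,250] [125,250] [125,250] [125,250]

Derivation:
Computing bounds per retry:
  i=0: D_i=min(10*3^0,250)=10, bounds=[5,10]
  i=1: D_i=min(10*3^1,250)=30, bounds=[15,30]
  i=2: D_i=min(10*3^2,250)=90, bounds=[45,90]
  i=3: D_i=min(10*3^3,250)=250, bounds=[125,250]
  i=4: D_i=min(10*3^4,250)=250, bounds=[125,250]
  i=5: D_i=min(10*3^5,250)=250, bounds=[125,250]
  i=6: D_i=min(10*3^6,250)=250, bounds=[125,250]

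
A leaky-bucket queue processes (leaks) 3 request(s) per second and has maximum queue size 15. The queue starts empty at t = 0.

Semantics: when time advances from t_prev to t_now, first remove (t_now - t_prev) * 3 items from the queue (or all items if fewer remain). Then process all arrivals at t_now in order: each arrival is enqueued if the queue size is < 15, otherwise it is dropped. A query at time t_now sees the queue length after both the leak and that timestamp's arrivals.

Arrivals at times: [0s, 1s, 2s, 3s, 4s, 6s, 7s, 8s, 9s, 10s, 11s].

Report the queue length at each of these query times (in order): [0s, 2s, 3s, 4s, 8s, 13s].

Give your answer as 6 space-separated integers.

Answer: 1 1 1 1 1 0

Derivation:
Queue lengths at query times:
  query t=0s: backlog = 1
  query t=2s: backlog = 1
  query t=3s: backlog = 1
  query t=4s: backlog = 1
  query t=8s: backlog = 1
  query t=13s: backlog = 0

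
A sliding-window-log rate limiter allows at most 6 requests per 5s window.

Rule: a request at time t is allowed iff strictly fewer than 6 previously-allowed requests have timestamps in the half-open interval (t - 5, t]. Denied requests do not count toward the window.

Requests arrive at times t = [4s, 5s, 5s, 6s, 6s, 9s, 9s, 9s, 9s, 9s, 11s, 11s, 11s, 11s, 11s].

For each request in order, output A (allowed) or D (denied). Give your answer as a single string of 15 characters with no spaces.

Tracking allowed requests in the window:
  req#1 t=4s: ALLOW
  req#2 t=5s: ALLOW
  req#3 t=5s: ALLOW
  req#4 t=6s: ALLOW
  req#5 t=6s: ALLOW
  req#6 t=9s: ALLOW
  req#7 t=9s: ALLOW
  req#8 t=9s: DENY
  req#9 t=9s: DENY
  req#10 t=9s: DENY
  req#11 t=11s: ALLOW
  req#12 t=11s: ALLOW
  req#13 t=11s: ALLOW
  req#14 t=11s: ALLOW
  req#15 t=11s: DENY

Answer: AAAAAAADDDAAAAD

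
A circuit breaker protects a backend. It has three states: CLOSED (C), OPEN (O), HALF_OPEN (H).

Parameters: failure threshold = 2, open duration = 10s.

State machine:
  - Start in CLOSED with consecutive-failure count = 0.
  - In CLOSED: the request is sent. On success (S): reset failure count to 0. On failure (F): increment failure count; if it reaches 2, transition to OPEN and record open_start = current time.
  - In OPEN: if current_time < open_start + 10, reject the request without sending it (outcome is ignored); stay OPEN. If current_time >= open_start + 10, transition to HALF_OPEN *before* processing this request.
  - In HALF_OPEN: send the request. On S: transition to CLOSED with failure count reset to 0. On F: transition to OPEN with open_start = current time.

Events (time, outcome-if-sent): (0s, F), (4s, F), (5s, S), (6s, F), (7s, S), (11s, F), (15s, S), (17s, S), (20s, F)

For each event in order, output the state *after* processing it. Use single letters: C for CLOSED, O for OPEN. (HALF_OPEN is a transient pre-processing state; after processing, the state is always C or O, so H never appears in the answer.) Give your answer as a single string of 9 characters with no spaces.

State after each event:
  event#1 t=0s outcome=F: state=CLOSED
  event#2 t=4s outcome=F: state=OPEN
  event#3 t=5s outcome=S: state=OPEN
  event#4 t=6s outcome=F: state=OPEN
  event#5 t=7s outcome=S: state=OPEN
  event#6 t=11s outcome=F: state=OPEN
  event#7 t=15s outcome=S: state=CLOSED
  event#8 t=17s outcome=S: state=CLOSED
  event#9 t=20s outcome=F: state=CLOSED

Answer: COOOOOCCC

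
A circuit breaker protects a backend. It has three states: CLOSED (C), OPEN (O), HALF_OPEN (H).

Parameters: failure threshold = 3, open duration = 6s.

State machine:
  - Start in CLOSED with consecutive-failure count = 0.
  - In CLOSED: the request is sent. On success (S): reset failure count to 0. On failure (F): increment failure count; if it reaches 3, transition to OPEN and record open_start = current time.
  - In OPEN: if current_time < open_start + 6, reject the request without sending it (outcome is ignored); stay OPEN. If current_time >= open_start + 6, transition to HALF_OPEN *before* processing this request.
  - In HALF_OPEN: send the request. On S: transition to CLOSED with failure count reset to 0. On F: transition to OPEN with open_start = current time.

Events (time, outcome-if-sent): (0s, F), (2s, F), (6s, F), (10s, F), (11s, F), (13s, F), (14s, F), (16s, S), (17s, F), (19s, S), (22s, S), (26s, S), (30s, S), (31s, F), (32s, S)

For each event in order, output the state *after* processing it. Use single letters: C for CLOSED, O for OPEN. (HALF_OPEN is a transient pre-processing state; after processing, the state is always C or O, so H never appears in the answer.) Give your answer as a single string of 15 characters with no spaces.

Answer: CCOOOOOOOCCCCCC

Derivation:
State after each event:
  event#1 t=0s outcome=F: state=CLOSED
  event#2 t=2s outcome=F: state=CLOSED
  event#3 t=6s outcome=F: state=OPEN
  event#4 t=10s outcome=F: state=OPEN
  event#5 t=11s outcome=F: state=OPEN
  event#6 t=13s outcome=F: state=OPEN
  event#7 t=14s outcome=F: state=OPEN
  event#8 t=16s outcome=S: state=OPEN
  event#9 t=17s outcome=F: state=OPEN
  event#10 t=19s outcome=S: state=CLOSED
  event#11 t=22s outcome=S: state=CLOSED
  event#12 t=26s outcome=S: state=CLOSED
  event#13 t=30s outcome=S: state=CLOSED
  event#14 t=31s outcome=F: state=CLOSED
  event#15 t=32s outcome=S: state=CLOSED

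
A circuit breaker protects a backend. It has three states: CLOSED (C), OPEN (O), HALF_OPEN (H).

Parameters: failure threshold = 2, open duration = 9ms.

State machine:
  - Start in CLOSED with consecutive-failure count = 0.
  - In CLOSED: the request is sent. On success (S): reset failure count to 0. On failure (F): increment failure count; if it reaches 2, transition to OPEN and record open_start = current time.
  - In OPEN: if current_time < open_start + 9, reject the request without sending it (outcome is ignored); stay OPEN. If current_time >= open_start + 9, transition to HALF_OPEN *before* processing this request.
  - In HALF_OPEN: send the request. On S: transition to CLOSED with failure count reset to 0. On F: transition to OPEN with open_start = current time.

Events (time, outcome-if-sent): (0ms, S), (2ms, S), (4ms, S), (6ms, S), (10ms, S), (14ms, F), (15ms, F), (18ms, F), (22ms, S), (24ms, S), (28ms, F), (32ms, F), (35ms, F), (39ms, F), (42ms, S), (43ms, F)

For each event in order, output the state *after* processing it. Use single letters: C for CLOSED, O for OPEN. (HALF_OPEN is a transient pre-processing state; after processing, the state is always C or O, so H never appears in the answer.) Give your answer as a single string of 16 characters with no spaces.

State after each event:
  event#1 t=0ms outcome=S: state=CLOSED
  event#2 t=2ms outcome=S: state=CLOSED
  event#3 t=4ms outcome=S: state=CLOSED
  event#4 t=6ms outcome=S: state=CLOSED
  event#5 t=10ms outcome=S: state=CLOSED
  event#6 t=14ms outcome=F: state=CLOSED
  event#7 t=15ms outcome=F: state=OPEN
  event#8 t=18ms outcome=F: state=OPEN
  event#9 t=22ms outcome=S: state=OPEN
  event#10 t=24ms outcome=S: state=CLOSED
  event#11 t=28ms outcome=F: state=CLOSED
  event#12 t=32ms outcome=F: state=OPEN
  event#13 t=35ms outcome=F: state=OPEN
  event#14 t=39ms outcome=F: state=OPEN
  event#15 t=42ms outcome=S: state=CLOSED
  event#16 t=43ms outcome=F: state=CLOSED

Answer: CCCCCCOOOCCOOOCC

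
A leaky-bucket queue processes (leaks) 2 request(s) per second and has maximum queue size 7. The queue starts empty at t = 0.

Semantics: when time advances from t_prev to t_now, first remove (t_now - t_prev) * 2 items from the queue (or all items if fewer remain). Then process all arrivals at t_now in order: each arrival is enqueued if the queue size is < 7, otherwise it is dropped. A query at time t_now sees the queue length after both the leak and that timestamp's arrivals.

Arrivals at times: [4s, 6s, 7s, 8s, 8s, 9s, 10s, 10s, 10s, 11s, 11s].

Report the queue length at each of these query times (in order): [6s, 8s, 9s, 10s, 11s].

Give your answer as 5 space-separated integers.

Queue lengths at query times:
  query t=6s: backlog = 1
  query t=8s: backlog = 2
  query t=9s: backlog = 1
  query t=10s: backlog = 3
  query t=11s: backlog = 3

Answer: 1 2 1 3 3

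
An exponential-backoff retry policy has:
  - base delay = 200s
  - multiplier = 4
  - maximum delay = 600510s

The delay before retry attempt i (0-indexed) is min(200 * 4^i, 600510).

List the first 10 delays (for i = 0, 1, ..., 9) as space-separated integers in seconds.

Computing each delay:
  i=0: min(200*4^0, 600510) = 200
  i=1: min(200*4^1, 600510) = 800
  i=2: min(200*4^2, 600510) = 3200
  i=3: min(200*4^3, 600510) = 12800
  i=4: min(200*4^4, 600510) = 51200
  i=5: min(200*4^5, 600510) = 204800
  i=6: min(200*4^6, 600510) = 600510
  i=7: min(200*4^7, 600510) = 600510
  i=8: min(200*4^8, 600510) = 600510
  i=9: min(200*4^9, 600510) = 600510

Answer: 200 800 3200 12800 51200 204800 600510 600510 600510 600510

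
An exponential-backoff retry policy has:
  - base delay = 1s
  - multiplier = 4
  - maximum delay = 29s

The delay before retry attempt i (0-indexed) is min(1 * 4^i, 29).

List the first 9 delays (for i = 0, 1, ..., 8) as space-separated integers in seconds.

Answer: 1 4 16 29 29 29 29 29 29

Derivation:
Computing each delay:
  i=0: min(1*4^0, 29) = 1
  i=1: min(1*4^1, 29) = 4
  i=2: min(1*4^2, 29) = 16
  i=3: min(1*4^3, 29) = 29
  i=4: min(1*4^4, 29) = 29
  i=5: min(1*4^5, 29) = 29
  i=6: min(1*4^6, 29) = 29
  i=7: min(1*4^7, 29) = 29
  i=8: min(1*4^8, 29) = 29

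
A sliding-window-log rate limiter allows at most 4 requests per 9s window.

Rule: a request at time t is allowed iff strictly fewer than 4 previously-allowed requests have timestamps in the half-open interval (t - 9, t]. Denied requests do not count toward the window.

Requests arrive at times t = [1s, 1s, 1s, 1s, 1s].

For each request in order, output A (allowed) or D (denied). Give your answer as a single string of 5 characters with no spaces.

Tracking allowed requests in the window:
  req#1 t=1s: ALLOW
  req#2 t=1s: ALLOW
  req#3 t=1s: ALLOW
  req#4 t=1s: ALLOW
  req#5 t=1s: DENY

Answer: AAAAD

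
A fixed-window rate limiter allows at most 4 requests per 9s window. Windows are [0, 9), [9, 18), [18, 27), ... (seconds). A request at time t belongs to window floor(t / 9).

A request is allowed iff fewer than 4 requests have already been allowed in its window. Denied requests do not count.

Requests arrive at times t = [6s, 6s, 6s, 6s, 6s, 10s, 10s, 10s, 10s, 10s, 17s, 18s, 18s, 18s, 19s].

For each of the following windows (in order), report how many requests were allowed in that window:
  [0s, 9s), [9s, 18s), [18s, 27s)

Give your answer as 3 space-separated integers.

Processing requests:
  req#1 t=6s (window 0): ALLOW
  req#2 t=6s (window 0): ALLOW
  req#3 t=6s (window 0): ALLOW
  req#4 t=6s (window 0): ALLOW
  req#5 t=6s (window 0): DENY
  req#6 t=10s (window 1): ALLOW
  req#7 t=10s (window 1): ALLOW
  req#8 t=10s (window 1): ALLOW
  req#9 t=10s (window 1): ALLOW
  req#10 t=10s (window 1): DENY
  req#11 t=17s (window 1): DENY
  req#12 t=18s (window 2): ALLOW
  req#13 t=18s (window 2): ALLOW
  req#14 t=18s (window 2): ALLOW
  req#15 t=19s (window 2): ALLOW

Allowed counts by window: 4 4 4

Answer: 4 4 4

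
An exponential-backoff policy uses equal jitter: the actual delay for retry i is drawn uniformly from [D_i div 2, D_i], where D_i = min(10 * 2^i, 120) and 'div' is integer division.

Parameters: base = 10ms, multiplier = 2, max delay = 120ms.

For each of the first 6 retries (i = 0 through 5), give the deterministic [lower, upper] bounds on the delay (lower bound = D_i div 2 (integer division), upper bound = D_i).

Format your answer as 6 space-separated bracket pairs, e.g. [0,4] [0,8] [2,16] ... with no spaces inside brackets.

Computing bounds per retry:
  i=0: D_i=min(10*2^0,120)=10, bounds=[5,10]
  i=1: D_i=min(10*2^1,120)=20, bounds=[10,20]
  i=2: D_i=min(10*2^2,120)=40, bounds=[20,40]
  i=3: D_i=min(10*2^3,120)=80, bounds=[40,80]
  i=4: D_i=min(10*2^4,120)=120, bounds=[60,120]
  i=5: D_i=min(10*2^5,120)=120, bounds=[60,120]

Answer: [5,10] [10,20] [20,40] [40,80] [60,120] [60,120]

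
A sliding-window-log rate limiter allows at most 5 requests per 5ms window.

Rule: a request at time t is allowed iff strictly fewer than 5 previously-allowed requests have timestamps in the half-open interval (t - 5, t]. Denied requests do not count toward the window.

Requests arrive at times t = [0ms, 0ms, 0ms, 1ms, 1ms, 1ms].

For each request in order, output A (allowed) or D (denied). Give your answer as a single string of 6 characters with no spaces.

Tracking allowed requests in the window:
  req#1 t=0ms: ALLOW
  req#2 t=0ms: ALLOW
  req#3 t=0ms: ALLOW
  req#4 t=1ms: ALLOW
  req#5 t=1ms: ALLOW
  req#6 t=1ms: DENY

Answer: AAAAAD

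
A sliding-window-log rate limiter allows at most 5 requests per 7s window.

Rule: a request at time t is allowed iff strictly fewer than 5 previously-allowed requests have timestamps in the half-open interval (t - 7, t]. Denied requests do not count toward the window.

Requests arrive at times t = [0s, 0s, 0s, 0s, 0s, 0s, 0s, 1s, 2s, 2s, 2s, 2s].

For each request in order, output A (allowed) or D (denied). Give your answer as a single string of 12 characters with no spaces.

Answer: AAAAADDDDDDD

Derivation:
Tracking allowed requests in the window:
  req#1 t=0s: ALLOW
  req#2 t=0s: ALLOW
  req#3 t=0s: ALLOW
  req#4 t=0s: ALLOW
  req#5 t=0s: ALLOW
  req#6 t=0s: DENY
  req#7 t=0s: DENY
  req#8 t=1s: DENY
  req#9 t=2s: DENY
  req#10 t=2s: DENY
  req#11 t=2s: DENY
  req#12 t=2s: DENY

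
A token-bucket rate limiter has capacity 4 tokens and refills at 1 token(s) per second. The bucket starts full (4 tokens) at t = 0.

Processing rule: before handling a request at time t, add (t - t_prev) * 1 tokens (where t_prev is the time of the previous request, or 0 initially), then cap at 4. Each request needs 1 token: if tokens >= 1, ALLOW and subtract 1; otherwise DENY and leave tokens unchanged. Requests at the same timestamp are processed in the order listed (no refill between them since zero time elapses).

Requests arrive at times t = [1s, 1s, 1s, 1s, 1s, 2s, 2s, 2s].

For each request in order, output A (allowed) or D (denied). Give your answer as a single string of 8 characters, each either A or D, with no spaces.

Simulating step by step:
  req#1 t=1s: ALLOW
  req#2 t=1s: ALLOW
  req#3 t=1s: ALLOW
  req#4 t=1s: ALLOW
  req#5 t=1s: DENY
  req#6 t=2s: ALLOW
  req#7 t=2s: DENY
  req#8 t=2s: DENY

Answer: AAAADADD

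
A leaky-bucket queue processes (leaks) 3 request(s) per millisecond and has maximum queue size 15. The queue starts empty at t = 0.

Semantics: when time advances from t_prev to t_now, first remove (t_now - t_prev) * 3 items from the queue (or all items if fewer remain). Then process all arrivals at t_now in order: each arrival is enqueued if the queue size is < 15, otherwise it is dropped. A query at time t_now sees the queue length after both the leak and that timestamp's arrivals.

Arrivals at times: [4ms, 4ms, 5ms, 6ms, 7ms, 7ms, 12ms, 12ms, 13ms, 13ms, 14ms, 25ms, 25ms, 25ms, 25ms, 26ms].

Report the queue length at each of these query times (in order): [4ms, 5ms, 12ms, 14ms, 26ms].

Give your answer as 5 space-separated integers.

Queue lengths at query times:
  query t=4ms: backlog = 2
  query t=5ms: backlog = 1
  query t=12ms: backlog = 2
  query t=14ms: backlog = 1
  query t=26ms: backlog = 2

Answer: 2 1 2 1 2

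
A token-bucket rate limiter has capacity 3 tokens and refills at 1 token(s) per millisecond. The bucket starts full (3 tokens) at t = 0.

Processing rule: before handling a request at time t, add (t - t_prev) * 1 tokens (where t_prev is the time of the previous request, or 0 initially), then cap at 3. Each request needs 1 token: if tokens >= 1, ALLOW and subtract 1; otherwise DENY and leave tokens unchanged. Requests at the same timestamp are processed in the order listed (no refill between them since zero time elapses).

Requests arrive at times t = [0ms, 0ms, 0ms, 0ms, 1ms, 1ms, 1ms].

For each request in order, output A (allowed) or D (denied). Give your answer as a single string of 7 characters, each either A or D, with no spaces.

Simulating step by step:
  req#1 t=0ms: ALLOW
  req#2 t=0ms: ALLOW
  req#3 t=0ms: ALLOW
  req#4 t=0ms: DENY
  req#5 t=1ms: ALLOW
  req#6 t=1ms: DENY
  req#7 t=1ms: DENY

Answer: AAADADD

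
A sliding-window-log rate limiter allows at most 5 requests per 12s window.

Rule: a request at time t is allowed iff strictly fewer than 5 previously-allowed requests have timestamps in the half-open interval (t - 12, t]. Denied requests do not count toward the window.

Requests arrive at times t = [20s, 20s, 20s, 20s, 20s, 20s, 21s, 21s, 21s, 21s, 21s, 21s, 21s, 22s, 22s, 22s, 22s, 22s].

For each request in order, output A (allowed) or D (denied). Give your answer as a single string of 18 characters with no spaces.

Tracking allowed requests in the window:
  req#1 t=20s: ALLOW
  req#2 t=20s: ALLOW
  req#3 t=20s: ALLOW
  req#4 t=20s: ALLOW
  req#5 t=20s: ALLOW
  req#6 t=20s: DENY
  req#7 t=21s: DENY
  req#8 t=21s: DENY
  req#9 t=21s: DENY
  req#10 t=21s: DENY
  req#11 t=21s: DENY
  req#12 t=21s: DENY
  req#13 t=21s: DENY
  req#14 t=22s: DENY
  req#15 t=22s: DENY
  req#16 t=22s: DENY
  req#17 t=22s: DENY
  req#18 t=22s: DENY

Answer: AAAAADDDDDDDDDDDDD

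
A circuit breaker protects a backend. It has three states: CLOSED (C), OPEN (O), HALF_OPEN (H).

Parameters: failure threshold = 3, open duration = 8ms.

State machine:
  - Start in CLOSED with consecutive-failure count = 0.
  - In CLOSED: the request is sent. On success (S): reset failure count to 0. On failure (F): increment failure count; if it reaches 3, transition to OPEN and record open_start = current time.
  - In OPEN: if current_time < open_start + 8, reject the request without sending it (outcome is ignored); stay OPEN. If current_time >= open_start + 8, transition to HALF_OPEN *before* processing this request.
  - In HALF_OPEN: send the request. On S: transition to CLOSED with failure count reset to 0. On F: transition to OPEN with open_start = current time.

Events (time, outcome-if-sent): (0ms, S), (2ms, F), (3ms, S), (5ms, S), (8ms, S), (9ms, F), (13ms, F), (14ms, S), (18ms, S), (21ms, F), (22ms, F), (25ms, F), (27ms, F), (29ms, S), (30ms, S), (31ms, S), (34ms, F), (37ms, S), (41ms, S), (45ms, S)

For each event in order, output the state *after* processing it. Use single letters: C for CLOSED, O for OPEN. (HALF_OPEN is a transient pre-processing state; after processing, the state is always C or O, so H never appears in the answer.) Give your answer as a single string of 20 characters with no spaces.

State after each event:
  event#1 t=0ms outcome=S: state=CLOSED
  event#2 t=2ms outcome=F: state=CLOSED
  event#3 t=3ms outcome=S: state=CLOSED
  event#4 t=5ms outcome=S: state=CLOSED
  event#5 t=8ms outcome=S: state=CLOSED
  event#6 t=9ms outcome=F: state=CLOSED
  event#7 t=13ms outcome=F: state=CLOSED
  event#8 t=14ms outcome=S: state=CLOSED
  event#9 t=18ms outcome=S: state=CLOSED
  event#10 t=21ms outcome=F: state=CLOSED
  event#11 t=22ms outcome=F: state=CLOSED
  event#12 t=25ms outcome=F: state=OPEN
  event#13 t=27ms outcome=F: state=OPEN
  event#14 t=29ms outcome=S: state=OPEN
  event#15 t=30ms outcome=S: state=OPEN
  event#16 t=31ms outcome=S: state=OPEN
  event#17 t=34ms outcome=F: state=OPEN
  event#18 t=37ms outcome=S: state=OPEN
  event#19 t=41ms outcome=S: state=OPEN
  event#20 t=45ms outcome=S: state=CLOSED

Answer: CCCCCCCCCCCOOOOOOOOC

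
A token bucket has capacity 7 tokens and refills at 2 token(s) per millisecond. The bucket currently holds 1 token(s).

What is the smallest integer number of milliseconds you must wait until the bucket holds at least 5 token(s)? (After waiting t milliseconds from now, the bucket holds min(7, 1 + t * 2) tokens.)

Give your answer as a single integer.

Need 1 + t * 2 >= 5, so t >= 4/2.
Smallest integer t = ceil(4/2) = 2.

Answer: 2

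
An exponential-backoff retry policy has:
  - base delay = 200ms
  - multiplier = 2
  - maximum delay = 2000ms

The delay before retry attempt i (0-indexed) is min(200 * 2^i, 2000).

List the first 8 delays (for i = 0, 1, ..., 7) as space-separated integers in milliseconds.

Answer: 200 400 800 1600 2000 2000 2000 2000

Derivation:
Computing each delay:
  i=0: min(200*2^0, 2000) = 200
  i=1: min(200*2^1, 2000) = 400
  i=2: min(200*2^2, 2000) = 800
  i=3: min(200*2^3, 2000) = 1600
  i=4: min(200*2^4, 2000) = 2000
  i=5: min(200*2^5, 2000) = 2000
  i=6: min(200*2^6, 2000) = 2000
  i=7: min(200*2^7, 2000) = 2000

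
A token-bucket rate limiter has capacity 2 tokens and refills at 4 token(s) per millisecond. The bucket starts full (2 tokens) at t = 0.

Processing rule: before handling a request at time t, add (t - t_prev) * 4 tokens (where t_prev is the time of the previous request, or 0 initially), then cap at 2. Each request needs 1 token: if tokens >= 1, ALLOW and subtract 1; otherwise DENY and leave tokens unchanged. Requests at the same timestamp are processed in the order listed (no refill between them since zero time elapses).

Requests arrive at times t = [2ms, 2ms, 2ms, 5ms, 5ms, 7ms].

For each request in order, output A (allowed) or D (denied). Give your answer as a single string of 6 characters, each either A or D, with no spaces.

Simulating step by step:
  req#1 t=2ms: ALLOW
  req#2 t=2ms: ALLOW
  req#3 t=2ms: DENY
  req#4 t=5ms: ALLOW
  req#5 t=5ms: ALLOW
  req#6 t=7ms: ALLOW

Answer: AADAAA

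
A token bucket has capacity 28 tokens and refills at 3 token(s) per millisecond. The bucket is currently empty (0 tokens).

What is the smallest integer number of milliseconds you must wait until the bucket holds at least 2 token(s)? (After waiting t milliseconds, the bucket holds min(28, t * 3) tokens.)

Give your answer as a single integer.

Answer: 1

Derivation:
Need t * 3 >= 2, so t >= 2/3.
Smallest integer t = ceil(2/3) = 1.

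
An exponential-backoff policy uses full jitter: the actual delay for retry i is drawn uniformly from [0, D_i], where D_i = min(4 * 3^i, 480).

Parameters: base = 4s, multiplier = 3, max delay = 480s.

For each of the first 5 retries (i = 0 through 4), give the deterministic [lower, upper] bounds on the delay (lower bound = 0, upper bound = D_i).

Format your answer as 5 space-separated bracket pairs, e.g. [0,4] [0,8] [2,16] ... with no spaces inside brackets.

Computing bounds per retry:
  i=0: D_i=min(4*3^0,480)=4, bounds=[0,4]
  i=1: D_i=min(4*3^1,480)=12, bounds=[0,12]
  i=2: D_i=min(4*3^2,480)=36, bounds=[0,36]
  i=3: D_i=min(4*3^3,480)=108, bounds=[0,108]
  i=4: D_i=min(4*3^4,480)=324, bounds=[0,324]

Answer: [0,4] [0,12] [0,36] [0,108] [0,324]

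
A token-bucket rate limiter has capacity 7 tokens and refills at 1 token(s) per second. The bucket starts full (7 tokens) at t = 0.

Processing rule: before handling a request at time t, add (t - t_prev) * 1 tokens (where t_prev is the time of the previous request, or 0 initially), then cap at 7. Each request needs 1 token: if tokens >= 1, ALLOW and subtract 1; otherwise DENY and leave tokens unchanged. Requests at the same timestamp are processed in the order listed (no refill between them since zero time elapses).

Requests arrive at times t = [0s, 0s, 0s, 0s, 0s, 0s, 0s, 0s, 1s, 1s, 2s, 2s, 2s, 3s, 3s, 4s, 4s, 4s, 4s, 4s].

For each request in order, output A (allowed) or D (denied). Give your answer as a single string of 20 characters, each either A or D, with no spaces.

Answer: AAAAAAADADADDADADDDD

Derivation:
Simulating step by step:
  req#1 t=0s: ALLOW
  req#2 t=0s: ALLOW
  req#3 t=0s: ALLOW
  req#4 t=0s: ALLOW
  req#5 t=0s: ALLOW
  req#6 t=0s: ALLOW
  req#7 t=0s: ALLOW
  req#8 t=0s: DENY
  req#9 t=1s: ALLOW
  req#10 t=1s: DENY
  req#11 t=2s: ALLOW
  req#12 t=2s: DENY
  req#13 t=2s: DENY
  req#14 t=3s: ALLOW
  req#15 t=3s: DENY
  req#16 t=4s: ALLOW
  req#17 t=4s: DENY
  req#18 t=4s: DENY
  req#19 t=4s: DENY
  req#20 t=4s: DENY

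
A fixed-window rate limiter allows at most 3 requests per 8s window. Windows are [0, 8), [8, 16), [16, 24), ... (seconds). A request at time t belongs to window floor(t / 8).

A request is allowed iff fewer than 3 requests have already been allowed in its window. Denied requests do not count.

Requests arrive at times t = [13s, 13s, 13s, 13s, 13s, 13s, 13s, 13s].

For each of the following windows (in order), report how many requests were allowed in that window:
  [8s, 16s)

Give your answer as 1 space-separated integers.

Answer: 3

Derivation:
Processing requests:
  req#1 t=13s (window 1): ALLOW
  req#2 t=13s (window 1): ALLOW
  req#3 t=13s (window 1): ALLOW
  req#4 t=13s (window 1): DENY
  req#5 t=13s (window 1): DENY
  req#6 t=13s (window 1): DENY
  req#7 t=13s (window 1): DENY
  req#8 t=13s (window 1): DENY

Allowed counts by window: 3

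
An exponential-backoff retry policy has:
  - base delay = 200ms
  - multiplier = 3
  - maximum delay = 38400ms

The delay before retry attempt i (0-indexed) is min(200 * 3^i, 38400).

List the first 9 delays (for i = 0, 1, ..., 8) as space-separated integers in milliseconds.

Answer: 200 600 1800 5400 16200 38400 38400 38400 38400

Derivation:
Computing each delay:
  i=0: min(200*3^0, 38400) = 200
  i=1: min(200*3^1, 38400) = 600
  i=2: min(200*3^2, 38400) = 1800
  i=3: min(200*3^3, 38400) = 5400
  i=4: min(200*3^4, 38400) = 16200
  i=5: min(200*3^5, 38400) = 38400
  i=6: min(200*3^6, 38400) = 38400
  i=7: min(200*3^7, 38400) = 38400
  i=8: min(200*3^8, 38400) = 38400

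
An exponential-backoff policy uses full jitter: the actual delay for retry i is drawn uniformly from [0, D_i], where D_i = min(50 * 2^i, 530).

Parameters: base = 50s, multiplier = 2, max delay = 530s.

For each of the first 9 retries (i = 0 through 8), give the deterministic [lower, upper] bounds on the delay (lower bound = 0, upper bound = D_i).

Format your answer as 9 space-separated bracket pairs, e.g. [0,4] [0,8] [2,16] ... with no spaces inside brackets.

Answer: [0,50] [0,100] [0,200] [0,400] [0,530] [0,530] [0,530] [0,530] [0,530]

Derivation:
Computing bounds per retry:
  i=0: D_i=min(50*2^0,530)=50, bounds=[0,50]
  i=1: D_i=min(50*2^1,530)=100, bounds=[0,100]
  i=2: D_i=min(50*2^2,530)=200, bounds=[0,200]
  i=3: D_i=min(50*2^3,530)=400, bounds=[0,400]
  i=4: D_i=min(50*2^4,530)=530, bounds=[0,530]
  i=5: D_i=min(50*2^5,530)=530, bounds=[0,530]
  i=6: D_i=min(50*2^6,530)=530, bounds=[0,530]
  i=7: D_i=min(50*2^7,530)=530, bounds=[0,530]
  i=8: D_i=min(50*2^8,530)=530, bounds=[0,530]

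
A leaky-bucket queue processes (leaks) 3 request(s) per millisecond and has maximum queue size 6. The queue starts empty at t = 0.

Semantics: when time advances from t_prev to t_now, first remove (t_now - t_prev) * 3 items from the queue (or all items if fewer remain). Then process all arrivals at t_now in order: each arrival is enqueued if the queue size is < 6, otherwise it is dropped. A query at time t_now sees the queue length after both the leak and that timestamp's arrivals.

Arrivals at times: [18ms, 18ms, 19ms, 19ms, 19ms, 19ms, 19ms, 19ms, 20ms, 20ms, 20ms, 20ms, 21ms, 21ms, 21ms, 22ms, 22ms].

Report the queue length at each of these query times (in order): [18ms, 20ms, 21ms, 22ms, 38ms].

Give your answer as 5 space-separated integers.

Queue lengths at query times:
  query t=18ms: backlog = 2
  query t=20ms: backlog = 6
  query t=21ms: backlog = 6
  query t=22ms: backlog = 5
  query t=38ms: backlog = 0

Answer: 2 6 6 5 0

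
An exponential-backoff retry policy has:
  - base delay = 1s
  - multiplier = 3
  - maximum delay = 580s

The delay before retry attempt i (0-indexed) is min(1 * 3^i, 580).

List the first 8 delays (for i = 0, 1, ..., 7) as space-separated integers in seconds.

Computing each delay:
  i=0: min(1*3^0, 580) = 1
  i=1: min(1*3^1, 580) = 3
  i=2: min(1*3^2, 580) = 9
  i=3: min(1*3^3, 580) = 27
  i=4: min(1*3^4, 580) = 81
  i=5: min(1*3^5, 580) = 243
  i=6: min(1*3^6, 580) = 580
  i=7: min(1*3^7, 580) = 580

Answer: 1 3 9 27 81 243 580 580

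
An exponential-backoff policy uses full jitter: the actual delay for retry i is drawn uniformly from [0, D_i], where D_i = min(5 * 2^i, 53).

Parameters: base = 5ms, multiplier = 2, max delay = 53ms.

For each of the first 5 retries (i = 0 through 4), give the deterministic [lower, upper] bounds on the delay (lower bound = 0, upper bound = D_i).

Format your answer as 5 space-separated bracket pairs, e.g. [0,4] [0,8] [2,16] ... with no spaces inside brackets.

Answer: [0,5] [0,10] [0,20] [0,40] [0,53]

Derivation:
Computing bounds per retry:
  i=0: D_i=min(5*2^0,53)=5, bounds=[0,5]
  i=1: D_i=min(5*2^1,53)=10, bounds=[0,10]
  i=2: D_i=min(5*2^2,53)=20, bounds=[0,20]
  i=3: D_i=min(5*2^3,53)=40, bounds=[0,40]
  i=4: D_i=min(5*2^4,53)=53, bounds=[0,53]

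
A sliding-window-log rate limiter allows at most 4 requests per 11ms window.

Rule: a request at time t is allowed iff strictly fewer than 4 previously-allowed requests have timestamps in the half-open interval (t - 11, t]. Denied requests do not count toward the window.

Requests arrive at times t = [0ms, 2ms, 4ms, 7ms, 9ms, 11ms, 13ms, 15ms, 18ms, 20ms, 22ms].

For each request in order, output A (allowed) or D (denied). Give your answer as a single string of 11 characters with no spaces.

Tracking allowed requests in the window:
  req#1 t=0ms: ALLOW
  req#2 t=2ms: ALLOW
  req#3 t=4ms: ALLOW
  req#4 t=7ms: ALLOW
  req#5 t=9ms: DENY
  req#6 t=11ms: ALLOW
  req#7 t=13ms: ALLOW
  req#8 t=15ms: ALLOW
  req#9 t=18ms: ALLOW
  req#10 t=20ms: DENY
  req#11 t=22ms: ALLOW

Answer: AAAADAAAADA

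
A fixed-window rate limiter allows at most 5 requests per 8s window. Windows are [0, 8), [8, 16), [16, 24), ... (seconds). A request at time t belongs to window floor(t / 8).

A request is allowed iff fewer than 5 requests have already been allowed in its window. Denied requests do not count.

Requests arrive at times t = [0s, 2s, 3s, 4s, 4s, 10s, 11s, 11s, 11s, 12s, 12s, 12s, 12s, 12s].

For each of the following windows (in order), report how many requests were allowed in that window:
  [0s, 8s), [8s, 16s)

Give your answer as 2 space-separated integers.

Answer: 5 5

Derivation:
Processing requests:
  req#1 t=0s (window 0): ALLOW
  req#2 t=2s (window 0): ALLOW
  req#3 t=3s (window 0): ALLOW
  req#4 t=4s (window 0): ALLOW
  req#5 t=4s (window 0): ALLOW
  req#6 t=10s (window 1): ALLOW
  req#7 t=11s (window 1): ALLOW
  req#8 t=11s (window 1): ALLOW
  req#9 t=11s (window 1): ALLOW
  req#10 t=12s (window 1): ALLOW
  req#11 t=12s (window 1): DENY
  req#12 t=12s (window 1): DENY
  req#13 t=12s (window 1): DENY
  req#14 t=12s (window 1): DENY

Allowed counts by window: 5 5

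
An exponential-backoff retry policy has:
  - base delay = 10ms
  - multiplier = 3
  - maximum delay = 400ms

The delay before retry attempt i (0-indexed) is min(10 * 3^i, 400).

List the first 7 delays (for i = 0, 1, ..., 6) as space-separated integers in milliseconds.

Answer: 10 30 90 270 400 400 400

Derivation:
Computing each delay:
  i=0: min(10*3^0, 400) = 10
  i=1: min(10*3^1, 400) = 30
  i=2: min(10*3^2, 400) = 90
  i=3: min(10*3^3, 400) = 270
  i=4: min(10*3^4, 400) = 400
  i=5: min(10*3^5, 400) = 400
  i=6: min(10*3^6, 400) = 400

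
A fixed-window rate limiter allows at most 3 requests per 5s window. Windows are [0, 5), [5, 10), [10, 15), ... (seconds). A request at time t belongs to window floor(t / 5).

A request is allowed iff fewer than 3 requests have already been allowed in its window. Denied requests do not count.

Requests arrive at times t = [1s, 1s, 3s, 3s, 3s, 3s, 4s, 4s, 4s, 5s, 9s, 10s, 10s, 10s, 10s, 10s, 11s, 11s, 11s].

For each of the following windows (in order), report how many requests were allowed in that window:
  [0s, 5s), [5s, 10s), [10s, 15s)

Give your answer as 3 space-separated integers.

Processing requests:
  req#1 t=1s (window 0): ALLOW
  req#2 t=1s (window 0): ALLOW
  req#3 t=3s (window 0): ALLOW
  req#4 t=3s (window 0): DENY
  req#5 t=3s (window 0): DENY
  req#6 t=3s (window 0): DENY
  req#7 t=4s (window 0): DENY
  req#8 t=4s (window 0): DENY
  req#9 t=4s (window 0): DENY
  req#10 t=5s (window 1): ALLOW
  req#11 t=9s (window 1): ALLOW
  req#12 t=10s (window 2): ALLOW
  req#13 t=10s (window 2): ALLOW
  req#14 t=10s (window 2): ALLOW
  req#15 t=10s (window 2): DENY
  req#16 t=10s (window 2): DENY
  req#17 t=11s (window 2): DENY
  req#18 t=11s (window 2): DENY
  req#19 t=11s (window 2): DENY

Allowed counts by window: 3 2 3

Answer: 3 2 3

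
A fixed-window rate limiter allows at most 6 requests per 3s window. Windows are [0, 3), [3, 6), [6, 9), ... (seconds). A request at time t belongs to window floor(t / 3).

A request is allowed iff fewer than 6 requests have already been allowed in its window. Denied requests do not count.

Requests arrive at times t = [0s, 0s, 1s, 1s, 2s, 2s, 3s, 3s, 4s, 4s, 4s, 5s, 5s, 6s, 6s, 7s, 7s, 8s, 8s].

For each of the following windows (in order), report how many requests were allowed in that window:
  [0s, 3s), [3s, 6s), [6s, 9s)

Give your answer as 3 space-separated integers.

Answer: 6 6 6

Derivation:
Processing requests:
  req#1 t=0s (window 0): ALLOW
  req#2 t=0s (window 0): ALLOW
  req#3 t=1s (window 0): ALLOW
  req#4 t=1s (window 0): ALLOW
  req#5 t=2s (window 0): ALLOW
  req#6 t=2s (window 0): ALLOW
  req#7 t=3s (window 1): ALLOW
  req#8 t=3s (window 1): ALLOW
  req#9 t=4s (window 1): ALLOW
  req#10 t=4s (window 1): ALLOW
  req#11 t=4s (window 1): ALLOW
  req#12 t=5s (window 1): ALLOW
  req#13 t=5s (window 1): DENY
  req#14 t=6s (window 2): ALLOW
  req#15 t=6s (window 2): ALLOW
  req#16 t=7s (window 2): ALLOW
  req#17 t=7s (window 2): ALLOW
  req#18 t=8s (window 2): ALLOW
  req#19 t=8s (window 2): ALLOW

Allowed counts by window: 6 6 6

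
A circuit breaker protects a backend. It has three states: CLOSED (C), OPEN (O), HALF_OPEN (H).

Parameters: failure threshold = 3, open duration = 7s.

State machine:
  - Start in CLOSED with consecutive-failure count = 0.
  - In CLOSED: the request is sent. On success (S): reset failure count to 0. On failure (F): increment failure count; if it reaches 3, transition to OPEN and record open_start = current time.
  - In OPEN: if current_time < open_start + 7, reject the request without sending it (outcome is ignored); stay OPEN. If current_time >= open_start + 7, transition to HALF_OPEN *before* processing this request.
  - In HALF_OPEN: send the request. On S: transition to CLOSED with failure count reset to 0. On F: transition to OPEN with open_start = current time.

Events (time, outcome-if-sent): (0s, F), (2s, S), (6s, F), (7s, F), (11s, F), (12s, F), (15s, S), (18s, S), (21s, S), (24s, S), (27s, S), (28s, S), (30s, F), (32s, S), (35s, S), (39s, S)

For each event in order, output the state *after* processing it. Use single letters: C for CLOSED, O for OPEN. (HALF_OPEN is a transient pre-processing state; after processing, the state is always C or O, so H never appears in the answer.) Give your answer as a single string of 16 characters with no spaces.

State after each event:
  event#1 t=0s outcome=F: state=CLOSED
  event#2 t=2s outcome=S: state=CLOSED
  event#3 t=6s outcome=F: state=CLOSED
  event#4 t=7s outcome=F: state=CLOSED
  event#5 t=11s outcome=F: state=OPEN
  event#6 t=12s outcome=F: state=OPEN
  event#7 t=15s outcome=S: state=OPEN
  event#8 t=18s outcome=S: state=CLOSED
  event#9 t=21s outcome=S: state=CLOSED
  event#10 t=24s outcome=S: state=CLOSED
  event#11 t=27s outcome=S: state=CLOSED
  event#12 t=28s outcome=S: state=CLOSED
  event#13 t=30s outcome=F: state=CLOSED
  event#14 t=32s outcome=S: state=CLOSED
  event#15 t=35s outcome=S: state=CLOSED
  event#16 t=39s outcome=S: state=CLOSED

Answer: CCCCOOOCCCCCCCCC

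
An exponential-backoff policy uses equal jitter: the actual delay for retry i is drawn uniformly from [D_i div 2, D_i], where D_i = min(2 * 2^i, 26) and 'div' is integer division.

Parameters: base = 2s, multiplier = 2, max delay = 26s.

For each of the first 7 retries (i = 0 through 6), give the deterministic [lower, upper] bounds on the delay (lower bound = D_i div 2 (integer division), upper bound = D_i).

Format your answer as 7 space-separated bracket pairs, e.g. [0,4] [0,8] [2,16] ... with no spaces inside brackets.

Computing bounds per retry:
  i=0: D_i=min(2*2^0,26)=2, bounds=[1,2]
  i=1: D_i=min(2*2^1,26)=4, bounds=[2,4]
  i=2: D_i=min(2*2^2,26)=8, bounds=[4,8]
  i=3: D_i=min(2*2^3,26)=16, bounds=[8,16]
  i=4: D_i=min(2*2^4,26)=26, bounds=[13,26]
  i=5: D_i=min(2*2^5,26)=26, bounds=[13,26]
  i=6: D_i=min(2*2^6,26)=26, bounds=[13,26]

Answer: [1,2] [2,4] [4,8] [8,16] [13,26] [13,26] [13,26]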